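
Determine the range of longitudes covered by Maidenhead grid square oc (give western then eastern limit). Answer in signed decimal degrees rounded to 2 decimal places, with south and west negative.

Field O=14, C=2: +14·20° lon, +2·10° lat → SW at lon 100°, lat -70°.
Cell spans 20° lon × 10° lat.
west 100.00, east 120.00.

100.00, 120.00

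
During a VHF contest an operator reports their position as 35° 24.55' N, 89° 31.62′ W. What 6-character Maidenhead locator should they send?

Add 180° to longitude and 90° to latitude: 90.4730, 125.4092.
Field: lon ⌊90.4730/20⌋ = 4 → E; lat ⌊125.4092/10⌋ = 12 → M.
Square: lon ⌊10.4730/2⌋ = 5; lat ⌊5.4092/1⌋ = 5.
Subsquare: lon ⌊0.4730/0.0833333⌋ = 5 → f; lat ⌊0.4092/0.0416667⌋ = 9 → j.

EM55fj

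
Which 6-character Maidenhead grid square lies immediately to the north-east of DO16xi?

Longitude subsquare x = 23; +1 → 24, wraps to 0 = a, carry into square.
Longitude square 1; +1 → 2.
Latitude subsquare i = 8; +1 → 9 = j.

DO26aj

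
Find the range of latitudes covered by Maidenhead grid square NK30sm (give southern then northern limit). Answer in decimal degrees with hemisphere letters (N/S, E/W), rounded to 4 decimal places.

10.5000° N, 10.5417° N

Field N=13, K=10: +13·20° lon, +10·10° lat → SW at lon 80°, lat 10°.
Square 3, 0: +3·2° lon, +0·1° lat → SW at lon 86°, lat 10°.
Subsquare s=18, m=12: +18·0.0833333° lon, +12·0.0416667° lat → SW at lon 87.5°, lat 10.5°.
Cell spans 0.0833333° lon × 0.0416667° lat.
south 10.5000° N, north 10.5417° N.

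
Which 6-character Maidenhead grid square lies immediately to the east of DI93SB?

Longitude subsquare s = 18; +1 → 19 = t.
The latitude characters are unchanged.

DI93tb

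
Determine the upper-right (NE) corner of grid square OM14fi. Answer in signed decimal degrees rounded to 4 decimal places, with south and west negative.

34.3750, 102.5000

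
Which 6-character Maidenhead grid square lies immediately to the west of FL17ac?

FL07xc

Longitude subsquare a = 0; −1 → -1, wraps to 23 = x, carry into square.
Longitude square 1; −1 → 0.
The latitude characters are unchanged.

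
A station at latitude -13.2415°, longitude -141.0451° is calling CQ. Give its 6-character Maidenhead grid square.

BH96ls

Shift to the Maidenhead origin (180°W, 90°S): lon 38.9549, lat 76.7585.
Field: 38.9549/20 → 1 → B, 76.7585/10 → 7 → H; chars BH.
Square: 18.9549/2 → 9, 6.7585/1 → 6; chars 96.
Subsquare: 0.9549/0.0833333 → 11 → l, 0.7585/0.0416667 → 18 → s; chars ls.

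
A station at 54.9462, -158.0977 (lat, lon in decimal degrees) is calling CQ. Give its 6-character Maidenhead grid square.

BO04ww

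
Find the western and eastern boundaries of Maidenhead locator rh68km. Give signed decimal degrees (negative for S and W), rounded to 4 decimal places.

172.8333, 172.9167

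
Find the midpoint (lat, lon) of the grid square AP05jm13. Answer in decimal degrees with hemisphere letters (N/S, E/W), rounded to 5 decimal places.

65.51458° N, 179.23750° W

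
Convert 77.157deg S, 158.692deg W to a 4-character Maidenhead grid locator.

Add 180° to longitude and 90° to latitude: 21.31, 12.84.
Field: 21.31/20 → 1 → B, 12.84/10 → 1 → B; chars BB.
Square: 1.31/2 → 0, 2.84/1 → 2; chars 02.

BB02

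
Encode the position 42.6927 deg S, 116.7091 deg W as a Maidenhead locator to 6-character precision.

Shift to the Maidenhead origin (180°W, 90°S): lon 63.2909, lat 47.3073.
Field: 63.2909/20 → 3 → D, 47.3073/10 → 4 → E; chars DE.
Square: 3.2909/2 → 1, 7.3073/1 → 7; chars 17.
Subsquare: 1.2909/0.0833333 → 15 → p, 0.3073/0.0416667 → 7 → h; chars ph.

DE17ph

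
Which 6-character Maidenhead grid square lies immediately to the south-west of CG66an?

Longitude subsquare a = 0; −1 → -1, wraps to 23 = x, carry into square.
Longitude square 6; −1 → 5.
Latitude subsquare n = 13; −1 → 12 = m.

CG56xm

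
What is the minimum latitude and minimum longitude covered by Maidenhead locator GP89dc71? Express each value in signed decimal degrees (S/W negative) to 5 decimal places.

Field G=6, P=15: +6·20° lon, +15·10° lat → SW at lon -60°, lat 60°.
Square 8, 9: +8·2° lon, +9·1° lat → SW at lon -44°, lat 69°.
Subsquare d=3, c=2: +3·0.0833333° lon, +2·0.0416667° lat → SW at lon -43.75°, lat 69.0833°.
Extended square 7, 1: +7·0.00833333° lon, +1·0.00416667° lat → SW at lon -43.6917°, lat 69.0875°.
latitude 69.08750, longitude -43.69167.

69.08750, -43.69167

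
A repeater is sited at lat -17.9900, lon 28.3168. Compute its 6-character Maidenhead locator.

KH42da

Offset from 180°W / 90°S: lon 208.3168°, lat 72.0100°.
Field: lon ⌊208.3168/20⌋ = 10 → K; lat ⌊72.0100/10⌋ = 7 → H.
Square: lon ⌊8.3168/2⌋ = 4; lat ⌊2.0100/1⌋ = 2.
Subsquare: lon ⌊0.3168/0.0833333⌋ = 3 → d; lat ⌊0.0100/0.0416667⌋ = 0 → a.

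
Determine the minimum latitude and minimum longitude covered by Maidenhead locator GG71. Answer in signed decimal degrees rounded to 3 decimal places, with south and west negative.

-29.000, -46.000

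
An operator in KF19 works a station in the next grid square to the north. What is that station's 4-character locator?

Latitude square 9; +1 → 10, wraps to 0, carry into field.
Latitude field F = 5; +1 → 6 = G.
The longitude characters are unchanged.

KG10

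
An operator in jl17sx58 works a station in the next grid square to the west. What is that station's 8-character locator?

JL17sx48

Longitude extended square 5; −1 → 4.
The latitude characters are unchanged.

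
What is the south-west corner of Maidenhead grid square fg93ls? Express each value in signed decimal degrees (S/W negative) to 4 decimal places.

-26.2500, -61.0833

Field F=5, G=6: +5·20° lon, +6·10° lat → SW at lon -80°, lat -30°.
Square 9, 3: +9·2° lon, +3·1° lat → SW at lon -62°, lat -27°.
Subsquare l=11, s=18: +11·0.0833333° lon, +18·0.0416667° lat → SW at lon -61.0833°, lat -26.25°.
latitude -26.2500, longitude -61.0833.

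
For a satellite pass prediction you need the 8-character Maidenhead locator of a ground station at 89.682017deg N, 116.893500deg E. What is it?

OR89kq73

Offset from 180°W / 90°S: lon 296.89350°, lat 179.68202°.
Field: lon ⌊296.89350/20⌋ = 14 → O; lat ⌊179.68202/10⌋ = 17 → R.
Square: lon ⌊16.89350/2⌋ = 8; lat ⌊9.68202/1⌋ = 9.
Subsquare: lon ⌊0.89350/0.0833333⌋ = 10 → k; lat ⌊0.68202/0.0416667⌋ = 16 → q.
Extended square: lon ⌊0.06017/0.00833333⌋ = 7; lat ⌊0.01535/0.00416667⌋ = 3.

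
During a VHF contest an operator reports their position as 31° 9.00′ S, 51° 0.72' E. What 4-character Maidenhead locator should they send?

Offset from 180°W / 90°S: lon 231.01°, lat 58.85°.
Field: 231.01/20 → 11 → L, 58.85/10 → 5 → F; chars LF.
Square: 11.01/2 → 5, 8.85/1 → 8; chars 58.

LF58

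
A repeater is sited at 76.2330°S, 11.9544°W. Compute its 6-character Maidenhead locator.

IB43as

Add 180° to longitude and 90° to latitude: 168.0456, 13.7670.
Field (20°×10°, letters A–R): lon ⌊168.0456/20⌋ = 8 → I; lat ⌊13.7670/10⌋ = 1 → B.
Square (2°×1°, digits 0–9): lon ⌊8.0456/2⌋ = 4; lat ⌊3.7670/1⌋ = 3.
Subsquare (5′×2.5′, letters a–x): lon ⌊0.0456/0.0833333⌋ = 0 → a; lat ⌊0.7670/0.0416667⌋ = 18 → s.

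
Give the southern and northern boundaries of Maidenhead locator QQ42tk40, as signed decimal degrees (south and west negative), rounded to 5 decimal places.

72.41667, 72.42083

Field Q=16, Q=16: +16·20° lon, +16·10° lat → SW at lon 140°, lat 70°.
Square 4, 2: +4·2° lon, +2·1° lat → SW at lon 148°, lat 72°.
Subsquare t=19, k=10: +19·0.0833333° lon, +10·0.0416667° lat → SW at lon 149.583°, lat 72.4167°.
Extended square 4, 0: +4·0.00833333° lon, +0·0.00416667° lat → SW at lon 149.617°, lat 72.4167°.
Cell spans 0.00833333° lon × 0.00416667° lat.
south 72.41667, north 72.42083.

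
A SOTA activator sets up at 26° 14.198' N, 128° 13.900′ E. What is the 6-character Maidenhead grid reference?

PL46cf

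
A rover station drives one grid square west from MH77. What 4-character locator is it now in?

MH67

Longitude square 7; −1 → 6.
The latitude characters are unchanged.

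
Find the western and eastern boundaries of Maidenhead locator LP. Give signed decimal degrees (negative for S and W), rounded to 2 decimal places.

40.00, 60.00

Field L=11, P=15: +11·20° lon, +15·10° lat → SW at lon 40°, lat 60°.
Cell spans 20° lon × 10° lat.
west 40.00, east 60.00.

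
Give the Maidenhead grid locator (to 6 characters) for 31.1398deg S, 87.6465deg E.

NF38tu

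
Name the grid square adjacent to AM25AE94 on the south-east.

Longitude extended square 9; +1 → 10, wraps to 0, carry into subsquare.
Longitude subsquare a = 0; +1 → 1 = b.
Latitude extended square 4; −1 → 3.

AM25be03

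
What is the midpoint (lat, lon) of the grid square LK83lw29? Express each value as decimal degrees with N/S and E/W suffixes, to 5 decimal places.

Field L=11, K=10: +11·20° lon, +10·10° lat → SW at lon 40°, lat 10°.
Square 8, 3: +8·2° lon, +3·1° lat → SW at lon 56°, lat 13°.
Subsquare l=11, w=22: +11·0.0833333° lon, +22·0.0416667° lat → SW at lon 56.9167°, lat 13.9167°.
Extended square 2, 9: +2·0.00833333° lon, +9·0.00416667° lat → SW at lon 56.9333°, lat 13.9542°.
Cell spans 0.00833333° lon × 0.00416667° lat. Centre is SW corner plus half of each.
latitude 13.95625° N, longitude 56.93750° E.

13.95625° N, 56.93750° E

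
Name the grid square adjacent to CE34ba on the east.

CE34ca

Longitude subsquare b = 1; +1 → 2 = c.
The latitude characters are unchanged.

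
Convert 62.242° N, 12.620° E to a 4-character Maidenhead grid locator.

Shift to the Maidenhead origin (180°W, 90°S): lon 192.62, lat 152.24.
Field: lon ⌊192.62/20⌋ = 9 → J; lat ⌊152.24/10⌋ = 15 → P.
Square: lon ⌊12.62/2⌋ = 6; lat ⌊2.24/1⌋ = 2.

JP62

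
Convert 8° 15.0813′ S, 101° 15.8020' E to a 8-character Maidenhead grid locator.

Shift to the Maidenhead origin (180°W, 90°S): lon 281.26337, lat 81.74864.
Field: lon ⌊281.26337/20⌋ = 14 → O; lat ⌊81.74864/10⌋ = 8 → I.
Square: lon ⌊1.26337/2⌋ = 0; lat ⌊1.74864/1⌋ = 1.
Subsquare: lon ⌊1.26337/0.0833333⌋ = 15 → p; lat ⌊0.74864/0.0416667⌋ = 17 → r.
Extended square: lon ⌊0.01337/0.00833333⌋ = 1; lat ⌊0.04031/0.00416667⌋ = 9.

OI01pr19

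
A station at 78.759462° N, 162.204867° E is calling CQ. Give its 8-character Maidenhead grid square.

Shift to the Maidenhead origin (180°W, 90°S): lon 342.20487, lat 168.75946.
Field: lon ⌊342.20487/20⌋ = 17 → R; lat ⌊168.75946/10⌋ = 16 → Q.
Square: lon ⌊2.20487/2⌋ = 1; lat ⌊8.75946/1⌋ = 8.
Subsquare: lon ⌊0.20487/0.0833333⌋ = 2 → c; lat ⌊0.75946/0.0416667⌋ = 18 → s.
Extended square: lon ⌊0.03820/0.00833333⌋ = 4; lat ⌊0.00946/0.00416667⌋ = 2.

RQ18cs42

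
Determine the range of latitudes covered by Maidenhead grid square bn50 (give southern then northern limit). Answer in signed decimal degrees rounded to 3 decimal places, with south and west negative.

40.000, 41.000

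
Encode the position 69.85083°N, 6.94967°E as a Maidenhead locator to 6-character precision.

Offset from 180°W / 90°S: lon 186.9497°, lat 159.8508°.
Field: lon ⌊186.9497/20⌋ = 9 → J; lat ⌊159.8508/10⌋ = 15 → P.
Square: lon ⌊6.9497/2⌋ = 3; lat ⌊9.8508/1⌋ = 9.
Subsquare: lon ⌊0.9497/0.0833333⌋ = 11 → l; lat ⌊0.8508/0.0416667⌋ = 20 → u.

JP39lu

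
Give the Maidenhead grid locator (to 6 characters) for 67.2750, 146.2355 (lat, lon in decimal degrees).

Shift to the Maidenhead origin (180°W, 90°S): lon 326.2355, lat 157.2750.
Field: 326.2355/20 → 16 → Q, 157.2750/10 → 15 → P; chars QP.
Square: 6.2355/2 → 3, 7.2750/1 → 7; chars 37.
Subsquare: 0.2355/0.0833333 → 2 → c, 0.2750/0.0416667 → 6 → g; chars cg.

QP37cg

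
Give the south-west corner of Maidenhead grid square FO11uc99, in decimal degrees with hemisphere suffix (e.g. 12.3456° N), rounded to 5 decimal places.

51.12083° N, 76.25833° W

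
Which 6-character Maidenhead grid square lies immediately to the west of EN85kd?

Longitude subsquare k = 10; −1 → 9 = j.
The latitude characters are unchanged.

EN85jd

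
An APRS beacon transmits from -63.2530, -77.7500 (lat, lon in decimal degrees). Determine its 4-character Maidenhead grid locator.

FC16

Add 180° to longitude and 90° to latitude: 102.25, 26.75.
Field (20°×10°, letters A–R): 102.25/20 → 5 → F, 26.75/10 → 2 → C; chars FC.
Square (2°×1°, digits 0–9): 2.25/2 → 1, 6.75/1 → 6; chars 16.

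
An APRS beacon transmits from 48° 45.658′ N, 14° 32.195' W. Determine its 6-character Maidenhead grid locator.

Shift to the Maidenhead origin (180°W, 90°S): lon 165.4634, lat 138.7610.
Field: 165.4634/20 → 8 → I, 138.7610/10 → 13 → N; chars IN.
Square: 5.4634/2 → 2, 8.7610/1 → 8; chars 28.
Subsquare: 1.4634/0.0833333 → 17 → r, 0.7610/0.0416667 → 18 → s; chars rs.

IN28rs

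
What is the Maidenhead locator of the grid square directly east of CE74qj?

CE74rj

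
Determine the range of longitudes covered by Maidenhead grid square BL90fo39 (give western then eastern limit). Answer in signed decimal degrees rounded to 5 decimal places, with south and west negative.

-141.55833, -141.55000

Field B=1, L=11: +1·20° lon, +11·10° lat → SW at lon -160°, lat 20°.
Square 9, 0: +9·2° lon, +0·1° lat → SW at lon -142°, lat 20°.
Subsquare f=5, o=14: +5·0.0833333° lon, +14·0.0416667° lat → SW at lon -141.583°, lat 20.5833°.
Extended square 3, 9: +3·0.00833333° lon, +9·0.00416667° lat → SW at lon -141.558°, lat 20.6208°.
Cell spans 0.00833333° lon × 0.00416667° lat.
west -141.55833, east -141.55000.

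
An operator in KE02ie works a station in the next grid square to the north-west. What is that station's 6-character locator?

KE02hf

Longitude subsquare i = 8; −1 → 7 = h.
Latitude subsquare e = 4; +1 → 5 = f.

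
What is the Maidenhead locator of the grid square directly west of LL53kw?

LL53jw

Longitude subsquare k = 10; −1 → 9 = j.
The latitude characters are unchanged.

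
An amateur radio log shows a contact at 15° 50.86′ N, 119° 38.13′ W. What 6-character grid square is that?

Shift to the Maidenhead origin (180°W, 90°S): lon 60.3645, lat 105.8477.
Field: 60.3645/20 → 3 → D, 105.8477/10 → 10 → K; chars DK.
Square: 0.3645/2 → 0, 5.8477/1 → 5; chars 05.
Subsquare: 0.3645/0.0833333 → 4 → e, 0.8477/0.0416667 → 20 → u; chars eu.

DK05eu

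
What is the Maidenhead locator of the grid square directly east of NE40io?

NE40jo

Longitude subsquare i = 8; +1 → 9 = j.
The latitude characters are unchanged.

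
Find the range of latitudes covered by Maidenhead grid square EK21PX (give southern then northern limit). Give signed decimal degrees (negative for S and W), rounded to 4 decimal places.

Field E=4, K=10: +4·20° lon, +10·10° lat → SW at lon -100°, lat 10°.
Square 2, 1: +2·2° lon, +1·1° lat → SW at lon -96°, lat 11°.
Subsquare p=15, x=23: +15·0.0833333° lon, +23·0.0416667° lat → SW at lon -94.75°, lat 11.9583°.
Cell spans 0.0833333° lon × 0.0416667° lat.
south 11.9583, north 12.0000.

11.9583, 12.0000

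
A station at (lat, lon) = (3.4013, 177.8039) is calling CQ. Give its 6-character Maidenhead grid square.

Add 180° to longitude and 90° to latitude: 357.8039, 93.4013.
Field: 357.8039/20 → 17 → R, 93.4013/10 → 9 → J; chars RJ.
Square: 17.8039/2 → 8, 3.4013/1 → 3; chars 83.
Subsquare: 1.8039/0.0833333 → 21 → v, 0.4013/0.0416667 → 9 → j; chars vj.

RJ83vj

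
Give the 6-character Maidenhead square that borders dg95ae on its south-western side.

DG85xd

Longitude subsquare a = 0; −1 → -1, wraps to 23 = x, carry into square.
Longitude square 9; −1 → 8.
Latitude subsquare e = 4; −1 → 3 = d.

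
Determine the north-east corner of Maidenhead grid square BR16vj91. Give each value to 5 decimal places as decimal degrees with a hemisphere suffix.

Field B=1, R=17: +1·20° lon, +17·10° lat → SW at lon -160°, lat 80°.
Square 1, 6: +1·2° lon, +6·1° lat → SW at lon -158°, lat 86°.
Subsquare v=21, j=9: +21·0.0833333° lon, +9·0.0416667° lat → SW at lon -156.25°, lat 86.375°.
Extended square 9, 1: +9·0.00833333° lon, +1·0.00416667° lat → SW at lon -156.175°, lat 86.3792°.
Cell spans 0.00833333° lon × 0.00416667° lat. NE corner is SW corner plus one full cell.
latitude 86.38333° N, longitude 156.16667° W.

86.38333° N, 156.16667° W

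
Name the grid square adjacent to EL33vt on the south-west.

Longitude subsquare v = 21; −1 → 20 = u.
Latitude subsquare t = 19; −1 → 18 = s.

EL33us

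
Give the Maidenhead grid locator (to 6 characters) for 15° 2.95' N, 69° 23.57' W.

Add 180° to longitude and 90° to latitude: 110.6072, 105.0492.
Field: lon ⌊110.6072/20⌋ = 5 → F; lat ⌊105.0492/10⌋ = 10 → K.
Square: lon ⌊10.6072/2⌋ = 5; lat ⌊5.0492/1⌋ = 5.
Subsquare: lon ⌊0.6072/0.0833333⌋ = 7 → h; lat ⌊0.0492/0.0416667⌋ = 1 → b.

FK55hb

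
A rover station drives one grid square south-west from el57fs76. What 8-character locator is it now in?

EL57fs65

Longitude extended square 7; −1 → 6.
Latitude extended square 6; −1 → 5.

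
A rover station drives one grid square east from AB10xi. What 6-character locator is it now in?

AB20ai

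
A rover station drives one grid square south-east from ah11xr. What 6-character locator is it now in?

Longitude subsquare x = 23; +1 → 24, wraps to 0 = a, carry into square.
Longitude square 1; +1 → 2.
Latitude subsquare r = 17; −1 → 16 = q.

AH21aq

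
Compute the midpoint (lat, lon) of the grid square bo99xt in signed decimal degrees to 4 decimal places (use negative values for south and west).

59.8125, -140.0417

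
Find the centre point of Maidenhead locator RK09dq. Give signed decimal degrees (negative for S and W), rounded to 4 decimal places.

19.6875, 160.2917

Field R=17, K=10: +17·20° lon, +10·10° lat → SW at lon 160°, lat 10°.
Square 0, 9: +0·2° lon, +9·1° lat → SW at lon 160°, lat 19°.
Subsquare d=3, q=16: +3·0.0833333° lon, +16·0.0416667° lat → SW at lon 160.25°, lat 19.6667°.
Cell spans 0.0833333° lon × 0.0416667° lat. Centre is SW corner plus half of each.
latitude 19.6875, longitude 160.2917.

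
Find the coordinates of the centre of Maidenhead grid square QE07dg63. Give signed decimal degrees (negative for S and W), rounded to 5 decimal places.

-42.73542, 140.30417

Field Q=16, E=4: +16·20° lon, +4·10° lat → SW at lon 140°, lat -50°.
Square 0, 7: +0·2° lon, +7·1° lat → SW at lon 140°, lat -43°.
Subsquare d=3, g=6: +3·0.0833333° lon, +6·0.0416667° lat → SW at lon 140.25°, lat -42.75°.
Extended square 6, 3: +6·0.00833333° lon, +3·0.00416667° lat → SW at lon 140.3°, lat -42.7375°.
Cell spans 0.00833333° lon × 0.00416667° lat. Centre is SW corner plus half of each.
latitude -42.73542, longitude 140.30417.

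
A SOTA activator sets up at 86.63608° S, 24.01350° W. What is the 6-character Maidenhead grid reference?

Add 180° to longitude and 90° to latitude: 155.9865, 3.3639.
Field (20°×10°, letters A–R): lon ⌊155.9865/20⌋ = 7 → H; lat ⌊3.3639/10⌋ = 0 → A.
Square (2°×1°, digits 0–9): lon ⌊15.9865/2⌋ = 7; lat ⌊3.3639/1⌋ = 3.
Subsquare (5′×2.5′, letters a–x): lon ⌊1.9865/0.0833333⌋ = 23 → x; lat ⌊0.3639/0.0416667⌋ = 8 → i.

HA73xi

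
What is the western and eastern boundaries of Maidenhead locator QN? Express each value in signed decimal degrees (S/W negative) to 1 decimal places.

Field Q=16, N=13: +16·20° lon, +13·10° lat → SW at lon 140°, lat 40°.
Cell spans 20° lon × 10° lat.
west 140.0, east 160.0.

140.0, 160.0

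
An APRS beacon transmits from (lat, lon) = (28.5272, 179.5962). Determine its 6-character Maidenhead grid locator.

RL98tm

Offset from 180°W / 90°S: lon 359.5962°, lat 118.5272°.
Field (20°×10°, letters A–R): 359.5962/20 → 17 → R, 118.5272/10 → 11 → L; chars RL.
Square (2°×1°, digits 0–9): 19.5962/2 → 9, 8.5272/1 → 8; chars 98.
Subsquare (5′×2.5′, letters a–x): 1.5962/0.0833333 → 19 → t, 0.5272/0.0416667 → 12 → m; chars tm.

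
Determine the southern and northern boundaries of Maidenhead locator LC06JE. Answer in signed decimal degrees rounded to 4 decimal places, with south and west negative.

Field L=11, C=2: +11·20° lon, +2·10° lat → SW at lon 40°, lat -70°.
Square 0, 6: +0·2° lon, +6·1° lat → SW at lon 40°, lat -64°.
Subsquare j=9, e=4: +9·0.0833333° lon, +4·0.0416667° lat → SW at lon 40.75°, lat -63.8333°.
Cell spans 0.0833333° lon × 0.0416667° lat.
south -63.8333, north -63.7917.

-63.8333, -63.7917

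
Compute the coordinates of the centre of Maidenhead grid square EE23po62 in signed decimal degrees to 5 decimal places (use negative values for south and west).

Field E=4, E=4: +4·20° lon, +4·10° lat → SW at lon -100°, lat -50°.
Square 2, 3: +2·2° lon, +3·1° lat → SW at lon -96°, lat -47°.
Subsquare p=15, o=14: +15·0.0833333° lon, +14·0.0416667° lat → SW at lon -94.75°, lat -46.4167°.
Extended square 6, 2: +6·0.00833333° lon, +2·0.00416667° lat → SW at lon -94.7°, lat -46.4083°.
Cell spans 0.00833333° lon × 0.00416667° lat. Centre is SW corner plus half of each.
latitude -46.40625, longitude -94.69583.

-46.40625, -94.69583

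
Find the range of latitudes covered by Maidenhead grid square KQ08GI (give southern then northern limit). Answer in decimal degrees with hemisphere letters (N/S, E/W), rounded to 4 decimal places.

78.3333° N, 78.3750° N

Field K=10, Q=16: +10·20° lon, +16·10° lat → SW at lon 20°, lat 70°.
Square 0, 8: +0·2° lon, +8·1° lat → SW at lon 20°, lat 78°.
Subsquare g=6, i=8: +6·0.0833333° lon, +8·0.0416667° lat → SW at lon 20.5°, lat 78.3333°.
Cell spans 0.0833333° lon × 0.0416667° lat.
south 78.3333° N, north 78.3750° N.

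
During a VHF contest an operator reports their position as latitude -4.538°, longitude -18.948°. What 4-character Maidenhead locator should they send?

Shift to the Maidenhead origin (180°W, 90°S): lon 161.05, lat 85.46.
Field (20°×10°, letters A–R): 161.05/20 → 8 → I, 85.46/10 → 8 → I; chars II.
Square (2°×1°, digits 0–9): 1.05/2 → 0, 5.46/1 → 5; chars 05.

II05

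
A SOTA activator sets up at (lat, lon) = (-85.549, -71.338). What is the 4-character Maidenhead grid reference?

FA44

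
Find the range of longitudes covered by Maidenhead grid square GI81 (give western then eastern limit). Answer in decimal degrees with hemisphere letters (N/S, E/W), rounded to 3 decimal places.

Field G=6, I=8: +6·20° lon, +8·10° lat → SW at lon -60°, lat -10°.
Square 8, 1: +8·2° lon, +1·1° lat → SW at lon -44°, lat -9°.
Cell spans 2° lon × 1° lat.
west 44.000° W, east 42.000° W.

44.000° W, 42.000° W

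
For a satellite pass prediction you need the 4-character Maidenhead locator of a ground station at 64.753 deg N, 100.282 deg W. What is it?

Offset from 180°W / 90°S: lon 79.72°, lat 154.75°.
Field: lon ⌊79.72/20⌋ = 3 → D; lat ⌊154.75/10⌋ = 15 → P.
Square: lon ⌊19.72/2⌋ = 9; lat ⌊4.75/1⌋ = 4.

DP94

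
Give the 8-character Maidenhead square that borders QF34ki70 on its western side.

QF34ki60

Longitude extended square 7; −1 → 6.
The latitude characters are unchanged.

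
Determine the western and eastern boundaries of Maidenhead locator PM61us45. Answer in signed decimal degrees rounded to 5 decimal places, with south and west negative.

Field P=15, M=12: +15·20° lon, +12·10° lat → SW at lon 120°, lat 30°.
Square 6, 1: +6·2° lon, +1·1° lat → SW at lon 132°, lat 31°.
Subsquare u=20, s=18: +20·0.0833333° lon, +18·0.0416667° lat → SW at lon 133.667°, lat 31.75°.
Extended square 4, 5: +4·0.00833333° lon, +5·0.00416667° lat → SW at lon 133.7°, lat 31.7708°.
Cell spans 0.00833333° lon × 0.00416667° lat.
west 133.70000, east 133.70833.

133.70000, 133.70833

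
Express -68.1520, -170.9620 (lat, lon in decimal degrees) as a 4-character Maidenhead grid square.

AC41

Shift to the Maidenhead origin (180°W, 90°S): lon 9.04, lat 21.85.
Field: lon ⌊9.04/20⌋ = 0 → A; lat ⌊21.85/10⌋ = 2 → C.
Square: lon ⌊9.04/2⌋ = 4; lat ⌊1.85/1⌋ = 1.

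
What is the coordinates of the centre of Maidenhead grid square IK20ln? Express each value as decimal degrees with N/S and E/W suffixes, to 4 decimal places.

Field I=8, K=10: +8·20° lon, +10·10° lat → SW at lon -20°, lat 10°.
Square 2, 0: +2·2° lon, +0·1° lat → SW at lon -16°, lat 10°.
Subsquare l=11, n=13: +11·0.0833333° lon, +13·0.0416667° lat → SW at lon -15.0833°, lat 10.5417°.
Cell spans 0.0833333° lon × 0.0416667° lat. Centre is SW corner plus half of each.
latitude 10.5625° N, longitude 15.0417° W.

10.5625° N, 15.0417° W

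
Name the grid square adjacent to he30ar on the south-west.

Longitude subsquare a = 0; −1 → -1, wraps to 23 = x, carry into square.
Longitude square 3; −1 → 2.
Latitude subsquare r = 17; −1 → 16 = q.

HE20xq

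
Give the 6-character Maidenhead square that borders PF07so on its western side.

Longitude subsquare s = 18; −1 → 17 = r.
The latitude characters are unchanged.

PF07ro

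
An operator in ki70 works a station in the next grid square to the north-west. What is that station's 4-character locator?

Longitude square 7; −1 → 6.
Latitude square 0; +1 → 1.

KI61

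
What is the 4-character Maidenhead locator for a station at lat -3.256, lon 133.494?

PI66

Add 180° to longitude and 90° to latitude: 313.49, 86.74.
Field: lon ⌊313.49/20⌋ = 15 → P; lat ⌊86.74/10⌋ = 8 → I.
Square: lon ⌊13.49/2⌋ = 6; lat ⌊6.74/1⌋ = 6.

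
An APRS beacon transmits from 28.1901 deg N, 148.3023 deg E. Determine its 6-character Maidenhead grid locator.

QL48de

Add 180° to longitude and 90° to latitude: 328.3023, 118.1901.
Field: lon ⌊328.3023/20⌋ = 16 → Q; lat ⌊118.1901/10⌋ = 11 → L.
Square: lon ⌊8.3023/2⌋ = 4; lat ⌊8.1901/1⌋ = 8.
Subsquare: lon ⌊0.3023/0.0833333⌋ = 3 → d; lat ⌊0.1901/0.0416667⌋ = 4 → e.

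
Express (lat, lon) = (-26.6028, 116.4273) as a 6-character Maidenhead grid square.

OG83fj

Add 180° to longitude and 90° to latitude: 296.4273, 63.3972.
Field: lon ⌊296.4273/20⌋ = 14 → O; lat ⌊63.3972/10⌋ = 6 → G.
Square: lon ⌊16.4273/2⌋ = 8; lat ⌊3.3972/1⌋ = 3.
Subsquare: lon ⌊0.4273/0.0833333⌋ = 5 → f; lat ⌊0.3972/0.0416667⌋ = 9 → j.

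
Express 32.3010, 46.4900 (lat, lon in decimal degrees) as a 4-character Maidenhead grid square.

LM32

Add 180° to longitude and 90° to latitude: 226.49, 122.30.
Field: 226.49/20 → 11 → L, 122.30/10 → 12 → M; chars LM.
Square: 6.49/2 → 3, 2.30/1 → 2; chars 32.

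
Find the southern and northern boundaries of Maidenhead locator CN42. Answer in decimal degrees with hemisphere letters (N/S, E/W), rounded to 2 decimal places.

42.00° N, 43.00° N

Field C=2, N=13: +2·20° lon, +13·10° lat → SW at lon -140°, lat 40°.
Square 4, 2: +4·2° lon, +2·1° lat → SW at lon -132°, lat 42°.
Cell spans 2° lon × 1° lat.
south 42.00° N, north 43.00° N.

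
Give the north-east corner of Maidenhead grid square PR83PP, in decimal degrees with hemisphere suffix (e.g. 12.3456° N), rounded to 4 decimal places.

Field P=15, R=17: +15·20° lon, +17·10° lat → SW at lon 120°, lat 80°.
Square 8, 3: +8·2° lon, +3·1° lat → SW at lon 136°, lat 83°.
Subsquare p=15, p=15: +15·0.0833333° lon, +15·0.0416667° lat → SW at lon 137.25°, lat 83.625°.
Cell spans 0.0833333° lon × 0.0416667° lat. NE corner is SW corner plus one full cell.
latitude 83.6667° N, longitude 137.3333° E.

83.6667° N, 137.3333° E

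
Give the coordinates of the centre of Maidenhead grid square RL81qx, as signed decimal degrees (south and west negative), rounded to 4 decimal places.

Field R=17, L=11: +17·20° lon, +11·10° lat → SW at lon 160°, lat 20°.
Square 8, 1: +8·2° lon, +1·1° lat → SW at lon 176°, lat 21°.
Subsquare q=16, x=23: +16·0.0833333° lon, +23·0.0416667° lat → SW at lon 177.333°, lat 21.9583°.
Cell spans 0.0833333° lon × 0.0416667° lat. Centre is SW corner plus half of each.
latitude 21.9792, longitude 177.3750.

21.9792, 177.3750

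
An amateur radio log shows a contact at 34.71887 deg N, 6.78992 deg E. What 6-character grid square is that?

Shift to the Maidenhead origin (180°W, 90°S): lon 186.7899, lat 124.7189.
Field (20°×10°, letters A–R): lon ⌊186.7899/20⌋ = 9 → J; lat ⌊124.7189/10⌋ = 12 → M.
Square (2°×1°, digits 0–9): lon ⌊6.7899/2⌋ = 3; lat ⌊4.7189/1⌋ = 4.
Subsquare (5′×2.5′, letters a–x): lon ⌊0.7899/0.0833333⌋ = 9 → j; lat ⌊0.7189/0.0416667⌋ = 17 → r.

JM34jr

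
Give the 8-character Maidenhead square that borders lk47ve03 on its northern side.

Latitude extended square 3; +1 → 4.
The longitude characters are unchanged.

LK47ve04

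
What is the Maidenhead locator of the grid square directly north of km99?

Latitude square 9; +1 → 10, wraps to 0, carry into field.
Latitude field M = 12; +1 → 13 = N.
The longitude characters are unchanged.

KN90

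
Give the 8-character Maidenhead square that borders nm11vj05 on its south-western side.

NM11uj94

Longitude extended square 0; −1 → -1, wraps to 9, carry into subsquare.
Longitude subsquare v = 21; −1 → 20 = u.
Latitude extended square 5; −1 → 4.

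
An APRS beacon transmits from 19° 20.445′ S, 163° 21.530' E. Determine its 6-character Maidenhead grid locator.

Offset from 180°W / 90°S: lon 343.3588°, lat 70.6593°.
Field: lon ⌊343.3588/20⌋ = 17 → R; lat ⌊70.6593/10⌋ = 7 → H.
Square: lon ⌊3.3588/2⌋ = 1; lat ⌊0.6593/1⌋ = 0.
Subsquare: lon ⌊1.3588/0.0833333⌋ = 16 → q; lat ⌊0.6593/0.0416667⌋ = 15 → p.

RH10qp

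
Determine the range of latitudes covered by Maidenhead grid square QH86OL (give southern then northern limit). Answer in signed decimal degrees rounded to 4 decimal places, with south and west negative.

-13.5417, -13.5000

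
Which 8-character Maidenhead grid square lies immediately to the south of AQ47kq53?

Latitude extended square 3; −1 → 2.
The longitude characters are unchanged.

AQ47kq52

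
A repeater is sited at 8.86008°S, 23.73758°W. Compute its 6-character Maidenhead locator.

HI81dd

Shift to the Maidenhead origin (180°W, 90°S): lon 156.2624, lat 81.1399.
Field: lon ⌊156.2624/20⌋ = 7 → H; lat ⌊81.1399/10⌋ = 8 → I.
Square: lon ⌊16.2624/2⌋ = 8; lat ⌊1.1399/1⌋ = 1.
Subsquare: lon ⌊0.2624/0.0833333⌋ = 3 → d; lat ⌊0.1399/0.0416667⌋ = 3 → d.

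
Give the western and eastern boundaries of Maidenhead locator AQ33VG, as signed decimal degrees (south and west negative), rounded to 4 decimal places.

Field A=0, Q=16: +0·20° lon, +16·10° lat → SW at lon -180°, lat 70°.
Square 3, 3: +3·2° lon, +3·1° lat → SW at lon -174°, lat 73°.
Subsquare v=21, g=6: +21·0.0833333° lon, +6·0.0416667° lat → SW at lon -172.25°, lat 73.25°.
Cell spans 0.0833333° lon × 0.0416667° lat.
west -172.2500, east -172.1667.

-172.2500, -172.1667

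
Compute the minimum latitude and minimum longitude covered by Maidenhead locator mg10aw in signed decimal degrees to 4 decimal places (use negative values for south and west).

Field M=12, G=6: +12·20° lon, +6·10° lat → SW at lon 60°, lat -30°.
Square 1, 0: +1·2° lon, +0·1° lat → SW at lon 62°, lat -30°.
Subsquare a=0, w=22: +0·0.0833333° lon, +22·0.0416667° lat → SW at lon 62°, lat -29.0833°.
latitude -29.0833, longitude 62.0000.

-29.0833, 62.0000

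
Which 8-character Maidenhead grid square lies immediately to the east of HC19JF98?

HC19kf08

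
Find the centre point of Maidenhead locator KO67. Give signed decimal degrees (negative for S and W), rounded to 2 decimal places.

57.50, 33.00

Field K=10, O=14: +10·20° lon, +14·10° lat → SW at lon 20°, lat 50°.
Square 6, 7: +6·2° lon, +7·1° lat → SW at lon 32°, lat 57°.
Cell spans 2° lon × 1° lat. Centre is SW corner plus half of each.
latitude 57.50, longitude 33.00.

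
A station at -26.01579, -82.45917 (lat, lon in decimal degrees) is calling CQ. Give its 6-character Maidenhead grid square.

Shift to the Maidenhead origin (180°W, 90°S): lon 97.5408, lat 63.9842.
Field: 97.5408/20 → 4 → E, 63.9842/10 → 6 → G; chars EG.
Square: 17.5408/2 → 8, 3.9842/1 → 3; chars 83.
Subsquare: 1.5408/0.0833333 → 18 → s, 0.9842/0.0416667 → 23 → x; chars sx.

EG83sx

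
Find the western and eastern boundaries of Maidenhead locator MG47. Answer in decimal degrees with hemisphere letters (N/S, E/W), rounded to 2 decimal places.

Field M=12, G=6: +12·20° lon, +6·10° lat → SW at lon 60°, lat -30°.
Square 4, 7: +4·2° lon, +7·1° lat → SW at lon 68°, lat -23°.
Cell spans 2° lon × 1° lat.
west 68.00° E, east 70.00° E.

68.00° E, 70.00° E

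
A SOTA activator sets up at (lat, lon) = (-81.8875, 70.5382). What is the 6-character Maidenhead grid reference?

Offset from 180°W / 90°S: lon 250.5382°, lat 8.1125°.
Field: 250.5382/20 → 12 → M, 8.1125/10 → 0 → A; chars MA.
Square: 10.5382/2 → 5, 8.1125/1 → 8; chars 58.
Subsquare: 0.5382/0.0833333 → 6 → g, 0.1125/0.0416667 → 2 → c; chars gc.

MA58gc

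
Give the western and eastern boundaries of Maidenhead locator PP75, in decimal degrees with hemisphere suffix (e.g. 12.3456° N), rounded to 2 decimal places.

134.00° E, 136.00° E

Field P=15, P=15: +15·20° lon, +15·10° lat → SW at lon 120°, lat 60°.
Square 7, 5: +7·2° lon, +5·1° lat → SW at lon 134°, lat 65°.
Cell spans 2° lon × 1° lat.
west 134.00° E, east 136.00° E.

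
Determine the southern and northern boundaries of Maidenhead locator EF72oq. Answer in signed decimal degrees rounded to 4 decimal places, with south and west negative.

-37.3333, -37.2917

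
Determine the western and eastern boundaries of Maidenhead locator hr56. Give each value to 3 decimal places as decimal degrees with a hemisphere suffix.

Field H=7, R=17: +7·20° lon, +17·10° lat → SW at lon -40°, lat 80°.
Square 5, 6: +5·2° lon, +6·1° lat → SW at lon -30°, lat 86°.
Cell spans 2° lon × 1° lat.
west 30.000° W, east 28.000° W.

30.000° W, 28.000° W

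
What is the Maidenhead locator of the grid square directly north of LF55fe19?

Latitude extended square 9; +1 → 10, wraps to 0, carry into subsquare.
Latitude subsquare e = 4; +1 → 5 = f.
The longitude characters are unchanged.

LF55ff10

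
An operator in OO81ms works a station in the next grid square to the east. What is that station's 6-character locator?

OO81ns

Longitude subsquare m = 12; +1 → 13 = n.
The latitude characters are unchanged.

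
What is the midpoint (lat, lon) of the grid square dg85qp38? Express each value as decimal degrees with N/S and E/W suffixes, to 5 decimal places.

24.33958° S, 102.63750° W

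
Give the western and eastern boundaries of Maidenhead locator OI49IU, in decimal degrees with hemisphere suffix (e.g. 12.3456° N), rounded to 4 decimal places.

108.6667° E, 108.7500° E

Field O=14, I=8: +14·20° lon, +8·10° lat → SW at lon 100°, lat -10°.
Square 4, 9: +4·2° lon, +9·1° lat → SW at lon 108°, lat -1°.
Subsquare i=8, u=20: +8·0.0833333° lon, +20·0.0416667° lat → SW at lon 108.667°, lat -0.166667°.
Cell spans 0.0833333° lon × 0.0416667° lat.
west 108.6667° E, east 108.7500° E.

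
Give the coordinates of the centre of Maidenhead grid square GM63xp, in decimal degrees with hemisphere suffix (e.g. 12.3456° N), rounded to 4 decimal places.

Field G=6, M=12: +6·20° lon, +12·10° lat → SW at lon -60°, lat 30°.
Square 6, 3: +6·2° lon, +3·1° lat → SW at lon -48°, lat 33°.
Subsquare x=23, p=15: +23·0.0833333° lon, +15·0.0416667° lat → SW at lon -46.0833°, lat 33.625°.
Cell spans 0.0833333° lon × 0.0416667° lat. Centre is SW corner plus half of each.
latitude 33.6458° N, longitude 46.0417° W.

33.6458° N, 46.0417° W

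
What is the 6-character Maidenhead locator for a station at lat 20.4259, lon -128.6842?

CL50pk

Offset from 180°W / 90°S: lon 51.3158°, lat 110.4259°.
Field (20°×10°, letters A–R): 51.3158/20 → 2 → C, 110.4259/10 → 11 → L; chars CL.
Square (2°×1°, digits 0–9): 11.3158/2 → 5, 0.4259/1 → 0; chars 50.
Subsquare (5′×2.5′, letters a–x): 1.3158/0.0833333 → 15 → p, 0.4259/0.0416667 → 10 → k; chars pk.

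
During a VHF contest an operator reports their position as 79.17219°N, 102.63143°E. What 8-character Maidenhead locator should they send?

OQ19he51

Add 180° to longitude and 90° to latitude: 282.63143, 169.17219.
Field: lon ⌊282.63143/20⌋ = 14 → O; lat ⌊169.17219/10⌋ = 16 → Q.
Square: lon ⌊2.63143/2⌋ = 1; lat ⌊9.17219/1⌋ = 9.
Subsquare: lon ⌊0.63143/0.0833333⌋ = 7 → h; lat ⌊0.17219/0.0416667⌋ = 4 → e.
Extended square: lon ⌊0.04810/0.00833333⌋ = 5; lat ⌊0.00552/0.00416667⌋ = 1.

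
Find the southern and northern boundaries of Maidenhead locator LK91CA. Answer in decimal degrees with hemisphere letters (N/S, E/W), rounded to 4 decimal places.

11.0000° N, 11.0417° N

Field L=11, K=10: +11·20° lon, +10·10° lat → SW at lon 40°, lat 10°.
Square 9, 1: +9·2° lon, +1·1° lat → SW at lon 58°, lat 11°.
Subsquare c=2, a=0: +2·0.0833333° lon, +0·0.0416667° lat → SW at lon 58.1667°, lat 11°.
Cell spans 0.0833333° lon × 0.0416667° lat.
south 11.0000° N, north 11.0417° N.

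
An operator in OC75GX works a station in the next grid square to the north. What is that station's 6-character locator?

OC76ga

Latitude subsquare x = 23; +1 → 24, wraps to 0 = a, carry into square.
Latitude square 5; +1 → 6.
The longitude characters are unchanged.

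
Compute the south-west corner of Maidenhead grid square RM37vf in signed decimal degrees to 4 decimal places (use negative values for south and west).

37.2083, 167.7500

Field R=17, M=12: +17·20° lon, +12·10° lat → SW at lon 160°, lat 30°.
Square 3, 7: +3·2° lon, +7·1° lat → SW at lon 166°, lat 37°.
Subsquare v=21, f=5: +21·0.0833333° lon, +5·0.0416667° lat → SW at lon 167.75°, lat 37.2083°.
latitude 37.2083, longitude 167.7500.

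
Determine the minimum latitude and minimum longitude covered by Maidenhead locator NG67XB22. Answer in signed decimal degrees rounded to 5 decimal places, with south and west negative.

Field N=13, G=6: +13·20° lon, +6·10° lat → SW at lon 80°, lat -30°.
Square 6, 7: +6·2° lon, +7·1° lat → SW at lon 92°, lat -23°.
Subsquare x=23, b=1: +23·0.0833333° lon, +1·0.0416667° lat → SW at lon 93.9167°, lat -22.9583°.
Extended square 2, 2: +2·0.00833333° lon, +2·0.00416667° lat → SW at lon 93.9333°, lat -22.95°.
latitude -22.95000, longitude 93.93333.

-22.95000, 93.93333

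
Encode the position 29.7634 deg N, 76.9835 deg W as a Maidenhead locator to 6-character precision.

FL19ms

Offset from 180°W / 90°S: lon 103.0165°, lat 119.7634°.
Field (20°×10°, letters A–R): lon ⌊103.0165/20⌋ = 5 → F; lat ⌊119.7634/10⌋ = 11 → L.
Square (2°×1°, digits 0–9): lon ⌊3.0165/2⌋ = 1; lat ⌊9.7634/1⌋ = 9.
Subsquare (5′×2.5′, letters a–x): lon ⌊1.0165/0.0833333⌋ = 12 → m; lat ⌊0.7634/0.0416667⌋ = 18 → s.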